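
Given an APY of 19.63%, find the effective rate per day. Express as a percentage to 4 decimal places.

0.0491%

The per-day rate i satisfies (1 + i)^365 = 1 + 0.1963.
i = 1.1963^(1/365) − 1 = 0.0004912 = 0.0491%.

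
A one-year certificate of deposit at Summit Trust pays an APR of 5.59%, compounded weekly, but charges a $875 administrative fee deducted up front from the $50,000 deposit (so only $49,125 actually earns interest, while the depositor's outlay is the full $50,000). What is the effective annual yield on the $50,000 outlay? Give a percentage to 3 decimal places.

Value after one year: 49,125 × (1 + 0.0559/52)^52 = 49,125 × 1.057460 = $51,947.73.
Effective yield on the $50,000 outlay: 51,947.73 / 50,000 − 1 = 0.038955 = 3.895%.

3.895%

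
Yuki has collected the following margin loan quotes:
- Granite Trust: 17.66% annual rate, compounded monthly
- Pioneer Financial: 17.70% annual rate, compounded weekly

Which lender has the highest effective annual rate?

Granite Trust: (1 + 0.1766/12)^12 − 1 = 19.162%
Pioneer Financial: (1 + 0.1770/52)^52 − 1 = 19.327%
The highest effective annual rate is Pioneer Financial at 19.327%.

Pioneer Financial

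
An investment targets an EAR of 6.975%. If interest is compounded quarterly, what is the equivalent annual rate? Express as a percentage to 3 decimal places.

(1 + r/4)^4 − 1 = 0.06975, so 1 + r/4 = 1.06975^(1/4).
r/4 = 0.016999, so r = 0.067996 = 6.800%.

6.800%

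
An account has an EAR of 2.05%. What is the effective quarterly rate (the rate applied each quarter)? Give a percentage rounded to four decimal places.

0.5086%

The per-quarter rate i satisfies (1 + i)^4 = 1 + 0.0205.
i = 1.0205^(1/4) − 1 = 0.0050861 = 0.5086%.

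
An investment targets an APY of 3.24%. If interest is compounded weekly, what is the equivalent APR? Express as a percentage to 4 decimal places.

(1 + r/52)^52 − 1 = 0.0324, so 1 + r/52 = 1.0324^(1/52).
r/52 = 0.000613, so r = 0.031896 = 3.1896%.

3.1896%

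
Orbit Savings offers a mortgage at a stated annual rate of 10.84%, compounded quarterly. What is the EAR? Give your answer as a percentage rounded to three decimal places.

EAR = (1 + 0.1084/4)^4 − 1.
= (1 + 0.027100)^4 − 1 = 1.112887 − 1 = 11.289%.

11.289%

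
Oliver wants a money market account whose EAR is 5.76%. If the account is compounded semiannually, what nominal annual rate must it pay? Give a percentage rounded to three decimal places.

5.679%

(1 + r/2)^2 − 1 = 0.0576, so 1 + r/2 = 1.0576^(1/2).
r/2 = 0.028397, so r = 0.056794 = 5.679%.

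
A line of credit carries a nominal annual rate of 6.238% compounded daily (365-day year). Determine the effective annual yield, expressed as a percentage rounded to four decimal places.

6.4361%

EAR = (1 + 0.06238/365)^365 − 1.
= (1 + 0.000171)^365 − 1 = 1.064361 − 1 = 6.4361%.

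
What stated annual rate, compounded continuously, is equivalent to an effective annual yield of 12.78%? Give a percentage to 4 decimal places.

Continuous: nominal r satisfies e^r − 1 = 0.1278.
r = ln(1 + 0.1278) = ln(1.1278) = 0.120269 = 12.0269%.

12.0269%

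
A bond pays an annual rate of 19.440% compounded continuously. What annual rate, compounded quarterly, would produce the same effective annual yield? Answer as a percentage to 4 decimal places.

EAR under continuous compounding: e^0.19440 − 1 = 0.214582.
Solve (1 + r/4)^4 = 1.214582: r/4 = 1.214582^(1/4) − 1 = 0.049800, so r = 0.199201 = 19.9201%.

19.9201%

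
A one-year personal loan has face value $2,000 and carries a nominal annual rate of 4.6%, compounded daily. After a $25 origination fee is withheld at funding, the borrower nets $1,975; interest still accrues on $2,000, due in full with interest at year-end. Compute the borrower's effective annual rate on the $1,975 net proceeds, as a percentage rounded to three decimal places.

Amount owed after one year: 2,000 × (1 + 0.046/365)^365 = 2,000 × 1.047071 = $2,094.14.
Effective rate on net proceeds: 2,094.14 / 1,975 − 1 = 0.060325 = 6.033%.

6.033%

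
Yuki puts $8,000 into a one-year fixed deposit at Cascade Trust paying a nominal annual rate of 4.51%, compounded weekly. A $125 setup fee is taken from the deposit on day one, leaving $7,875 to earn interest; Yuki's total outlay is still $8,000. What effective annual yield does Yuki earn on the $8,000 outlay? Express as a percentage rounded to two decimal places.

Value after one year: 7,875 × (1 + 0.0451/52)^52 = 7,875 × 1.046112 = $8,238.13.
Effective yield on the $8,000 outlay: 8,238.13 / 8,000 − 1 = 0.029767 = 2.98%.

2.98%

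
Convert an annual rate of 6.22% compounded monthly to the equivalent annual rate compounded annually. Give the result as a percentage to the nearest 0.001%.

EAR = (1 + 0.0622/12)^12 − 1 = 0.064004.
Compounded annually, the equivalent nominal rate is the EAR itself: 6.400%.

6.400%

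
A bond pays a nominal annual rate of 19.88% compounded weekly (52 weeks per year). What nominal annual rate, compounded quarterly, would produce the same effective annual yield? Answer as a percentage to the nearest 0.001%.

20.342%

EAR = (1 + 0.1988/52)^52 − 1 = 0.219476.
Solve (1 + r/4)^4 = 1.219476: r/4 = 1.219476^(1/4) − 1 = 0.050856, so r = 0.203425 = 20.342%.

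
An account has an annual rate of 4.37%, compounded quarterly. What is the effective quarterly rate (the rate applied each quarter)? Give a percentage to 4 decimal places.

With a nominal annual rate compounded quarterly, the periodic rate is the nominal rate divided by 4.
i = 0.0437 / 4 = 0.0109250 = 1.0925%.

1.0925%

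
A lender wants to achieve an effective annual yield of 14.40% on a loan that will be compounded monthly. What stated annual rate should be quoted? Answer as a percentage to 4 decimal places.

(1 + r/12)^12 − 1 = 0.1440, so 1 + r/12 = 1.1440^(1/12).
r/12 = 0.011274, so r = 0.135288 = 13.5288%.

13.5288%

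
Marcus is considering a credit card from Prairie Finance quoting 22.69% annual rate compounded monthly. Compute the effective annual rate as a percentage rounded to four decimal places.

EAR = (1 + 0.2269/12)^12 − 1.
= (1 + 0.018908)^12 − 1 = 1.252049 − 1 = 25.2049%.

25.2049%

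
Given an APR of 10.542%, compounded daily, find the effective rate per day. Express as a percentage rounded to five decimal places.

0.02888%

With a nominal annual rate compounded daily, the periodic rate is the nominal rate divided by 365.
i = 0.10542 / 365 = 0.0002888 = 0.02888%.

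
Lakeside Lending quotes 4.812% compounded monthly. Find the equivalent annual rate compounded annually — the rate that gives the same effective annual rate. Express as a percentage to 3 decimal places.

4.920%

EAR = (1 + 0.04812/12)^12 − 1 = 0.049196.
Compounded annually, the equivalent nominal rate is the EAR itself: 4.920%.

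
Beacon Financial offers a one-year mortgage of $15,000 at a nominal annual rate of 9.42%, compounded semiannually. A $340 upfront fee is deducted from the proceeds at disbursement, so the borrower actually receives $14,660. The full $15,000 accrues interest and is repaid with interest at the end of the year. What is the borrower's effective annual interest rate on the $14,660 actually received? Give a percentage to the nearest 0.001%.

12.185%

Amount owed after one year: 15,000 × (1 + 0.0942/2)^2 = 15,000 × 1.096418 = $16,446.28.
Effective rate on net proceeds: 16,446.28 / 14,660 − 1 = 0.121847 = 12.185%.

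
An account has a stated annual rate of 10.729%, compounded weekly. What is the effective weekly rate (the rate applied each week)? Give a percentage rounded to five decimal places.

0.20633%

With a nominal annual rate compounded weekly, the periodic rate is the nominal rate divided by 52.
i = 0.10729 / 52 = 0.0020633 = 0.20633%.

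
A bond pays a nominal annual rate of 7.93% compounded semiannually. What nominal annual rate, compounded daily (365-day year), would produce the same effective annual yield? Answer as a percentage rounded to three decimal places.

EAR = (1 + 0.0793/2)^2 − 1 = 0.080872.
Solve (1 + r/365)^365 = 1.080872: r/365 = 1.080872^(1/365) − 1 = 0.000213, so r = 0.077777 = 7.778%.

7.778%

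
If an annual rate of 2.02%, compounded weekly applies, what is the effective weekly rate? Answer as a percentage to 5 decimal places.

With a nominal annual rate compounded weekly, the periodic rate is the nominal rate divided by 52.
i = 0.0202 / 52 = 0.0003885 = 0.03885%.

0.03885%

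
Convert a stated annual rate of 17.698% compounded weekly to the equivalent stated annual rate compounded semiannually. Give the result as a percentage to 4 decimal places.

EAR = (1 + 0.17698/52)^52 − 1 = 0.193249.
Solve (1 + r/2)^2 = 1.193249: r/2 = 1.193249^(1/2) − 1 = 0.092359, so r = 0.184718 = 18.4718%.

18.4718%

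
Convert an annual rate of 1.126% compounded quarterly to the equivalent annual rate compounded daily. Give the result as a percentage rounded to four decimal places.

1.1244%

EAR = (1 + 0.01126/4)^4 − 1 = 0.011308.
Solve (1 + r/365)^365 = 1.011308: r/365 = 1.011308^(1/365) − 1 = 0.000031, so r = 0.011244 = 1.1244%.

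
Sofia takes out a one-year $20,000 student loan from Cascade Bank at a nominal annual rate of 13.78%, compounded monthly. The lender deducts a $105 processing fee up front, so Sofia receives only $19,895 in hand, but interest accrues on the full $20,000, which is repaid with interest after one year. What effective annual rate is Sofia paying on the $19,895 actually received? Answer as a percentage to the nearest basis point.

Amount owed after one year: 20,000 × (1 + 0.1378/12)^12 = 20,000 × 1.146845 = $22,936.90.
Effective rate on net proceeds: 22,936.90 / 19,895 − 1 = 0.152898 = 15.29%.

15.29%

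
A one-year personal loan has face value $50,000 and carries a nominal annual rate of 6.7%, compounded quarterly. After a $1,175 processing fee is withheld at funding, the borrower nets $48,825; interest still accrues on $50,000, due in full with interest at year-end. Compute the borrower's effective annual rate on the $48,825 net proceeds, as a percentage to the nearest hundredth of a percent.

9.44%

Amount owed after one year: 50,000 × (1 + 0.067/4)^4 = 50,000 × 1.068702 = $53,435.11.
Effective rate on net proceeds: 53,435.11 / 48,825 − 1 = 0.094421 = 9.44%.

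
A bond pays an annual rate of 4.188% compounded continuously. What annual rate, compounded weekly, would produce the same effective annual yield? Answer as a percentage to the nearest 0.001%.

EAR under continuous compounding: e^0.04188 − 1 = 0.042769.
Solve (1 + r/52)^52 = 1.042769: r/52 = 1.042769^(1/52) − 1 = 0.000806, so r = 0.041897 = 4.190%.

4.190%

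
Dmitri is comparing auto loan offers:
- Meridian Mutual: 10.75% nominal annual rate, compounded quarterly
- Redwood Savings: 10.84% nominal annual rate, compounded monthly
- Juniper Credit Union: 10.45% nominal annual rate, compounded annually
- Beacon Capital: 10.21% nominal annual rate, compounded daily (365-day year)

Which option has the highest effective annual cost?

Meridian Mutual: (1 + 0.1075/4)^4 − 1 = 11.191%
Redwood Savings: (1 + 0.1084/12)^12 − 1 = 11.395%
Juniper Credit Union: compounded annually, EAR = 10.450%
Beacon Capital: (1 + 0.1021/365)^365 − 1 = 10.748%
The highest effective annual rate is Redwood Savings at 11.395%.

Redwood Savings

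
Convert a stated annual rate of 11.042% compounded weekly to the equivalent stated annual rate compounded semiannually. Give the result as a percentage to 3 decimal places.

11.340%

EAR = (1 + 0.11042/52)^52 − 1 = 0.116616.
Solve (1 + r/2)^2 = 1.116616: r/2 = 1.116616^(1/2) − 1 = 0.056701, so r = 0.113401 = 11.340%.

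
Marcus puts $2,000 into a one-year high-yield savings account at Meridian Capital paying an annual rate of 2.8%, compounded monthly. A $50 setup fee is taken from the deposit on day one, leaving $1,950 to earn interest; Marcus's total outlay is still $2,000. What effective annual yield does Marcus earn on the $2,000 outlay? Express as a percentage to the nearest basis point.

0.27%

Value after one year: 1,950 × (1 + 0.028/12)^12 = 1,950 × 1.028362 = $2,005.31.
Effective yield on the $2,000 outlay: 2,005.31 / 2,000 − 1 = 0.002653 = 0.27%.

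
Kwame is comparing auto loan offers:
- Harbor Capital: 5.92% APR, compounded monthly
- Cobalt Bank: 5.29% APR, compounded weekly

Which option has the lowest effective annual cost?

Harbor Capital: (1 + 0.0592/12)^12 − 1 = 6.083%
Cobalt Bank: (1 + 0.0529/52)^52 − 1 = 5.430%
The lowest effective annual rate is Cobalt Bank at 5.430%.

Cobalt Bank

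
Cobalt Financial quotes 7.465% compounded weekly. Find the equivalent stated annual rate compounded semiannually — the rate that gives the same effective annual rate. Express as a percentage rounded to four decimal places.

7.6005%

EAR = (1 + 0.07465/52)^52 − 1 = 0.077449.
Solve (1 + r/2)^2 = 1.077449: r/2 = 1.077449^(1/2) − 1 = 0.038003, so r = 0.076005 = 7.6005%.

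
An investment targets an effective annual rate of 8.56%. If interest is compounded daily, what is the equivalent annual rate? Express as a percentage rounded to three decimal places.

8.214%

(1 + r/365)^365 − 1 = 0.0856, so 1 + r/365 = 1.0856^(1/365).
r/365 = 0.000225, so r = 0.082142 = 8.214%.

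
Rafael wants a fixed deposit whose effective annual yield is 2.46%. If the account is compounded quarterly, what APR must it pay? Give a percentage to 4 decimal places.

2.4376%

(1 + r/4)^4 − 1 = 0.0246, so 1 + r/4 = 1.0246^(1/4).
r/4 = 0.006094, so r = 0.024376 = 2.4376%.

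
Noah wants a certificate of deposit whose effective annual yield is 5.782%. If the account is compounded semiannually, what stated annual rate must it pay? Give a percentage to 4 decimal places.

5.7008%

(1 + r/2)^2 − 1 = 0.05782, so 1 + r/2 = 1.05782^(1/2).
r/2 = 0.028504, so r = 0.057008 = 5.7008%.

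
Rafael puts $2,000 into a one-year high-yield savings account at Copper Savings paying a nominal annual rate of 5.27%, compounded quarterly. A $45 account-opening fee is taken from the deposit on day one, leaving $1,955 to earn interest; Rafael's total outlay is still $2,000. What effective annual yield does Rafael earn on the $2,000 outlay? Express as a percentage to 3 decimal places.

Value after one year: 1,955 × (1 + 0.0527/4)^4 = 1,955 × 1.053751 = $2,060.08.
Effective yield on the $2,000 outlay: 2,060.08 / 2,000 − 1 = 0.030041 = 3.004%.

3.004%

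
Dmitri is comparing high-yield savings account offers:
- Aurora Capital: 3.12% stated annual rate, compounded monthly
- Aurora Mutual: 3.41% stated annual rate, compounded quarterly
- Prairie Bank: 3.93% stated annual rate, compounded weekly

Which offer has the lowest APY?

Aurora Capital

Aurora Capital: (1 + 0.0312/12)^12 − 1 = 3.165%
Aurora Mutual: (1 + 0.0341/4)^4 − 1 = 3.454%
Prairie Bank: (1 + 0.0393/52)^52 − 1 = 4.007%
The lowest effective annual rate is Aurora Capital at 3.165%.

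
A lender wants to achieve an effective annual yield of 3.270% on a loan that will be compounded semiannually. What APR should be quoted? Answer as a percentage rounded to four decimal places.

(1 + r/2)^2 − 1 = 0.03270, so 1 + r/2 = 1.03270^(1/2).
r/2 = 0.016218, so r = 0.032437 = 3.2437%.

3.2437%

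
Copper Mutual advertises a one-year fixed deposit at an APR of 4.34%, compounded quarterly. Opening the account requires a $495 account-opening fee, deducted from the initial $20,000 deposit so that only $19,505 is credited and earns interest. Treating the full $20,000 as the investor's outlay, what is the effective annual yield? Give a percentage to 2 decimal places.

Value after one year: 19,505 × (1 + 0.0434/4)^4 = 19,505 × 1.044111 = $20,365.39.
Effective yield on the $20,000 outlay: 20,365.39 / 20,000 − 1 = 0.018270 = 1.83%.

1.83%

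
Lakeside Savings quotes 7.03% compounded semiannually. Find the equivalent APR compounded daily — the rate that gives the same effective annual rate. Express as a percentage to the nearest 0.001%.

EAR = (1 + 0.0703/2)^2 − 1 = 0.071536.
Solve (1 + r/365)^365 = 1.071536: r/365 = 1.071536^(1/365) − 1 = 0.000189, so r = 0.069099 = 6.910%.

6.910%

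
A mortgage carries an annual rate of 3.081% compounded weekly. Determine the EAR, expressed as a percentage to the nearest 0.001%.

EAR = (1 + 0.03081/52)^52 − 1.
= (1 + 0.000593)^52 − 1 = 1.031280 − 1 = 3.128%.

3.128%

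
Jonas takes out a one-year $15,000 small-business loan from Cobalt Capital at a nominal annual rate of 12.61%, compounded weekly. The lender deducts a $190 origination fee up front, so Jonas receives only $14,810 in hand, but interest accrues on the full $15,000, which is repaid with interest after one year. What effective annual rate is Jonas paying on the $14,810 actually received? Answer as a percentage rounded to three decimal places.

14.877%

Amount owed after one year: 15,000 × (1 + 0.1261/52)^52 = 15,000 × 1.134222 = $17,013.34.
Effective rate on net proceeds: 17,013.34 / 14,810 − 1 = 0.148774 = 14.877%.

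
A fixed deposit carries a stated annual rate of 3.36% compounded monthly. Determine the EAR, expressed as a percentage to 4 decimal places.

3.4122%

EAR = (1 + 0.0336/12)^12 − 1.
= (1 + 0.002800)^12 − 1 = 1.034122 − 1 = 3.4122%.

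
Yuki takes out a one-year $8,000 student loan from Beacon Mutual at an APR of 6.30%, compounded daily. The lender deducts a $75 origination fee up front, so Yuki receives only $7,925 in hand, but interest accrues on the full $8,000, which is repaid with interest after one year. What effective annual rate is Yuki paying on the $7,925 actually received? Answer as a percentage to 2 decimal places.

Amount owed after one year: 8,000 × (1 + 0.0630/365)^365 = 8,000 × 1.065021 = $8,520.17.
Effective rate on net proceeds: 8,520.17 / 7,925 − 1 = 0.075100 = 7.51%.

7.51%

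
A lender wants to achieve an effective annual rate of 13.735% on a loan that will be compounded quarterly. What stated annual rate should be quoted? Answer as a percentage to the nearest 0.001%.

13.079%

(1 + r/4)^4 − 1 = 0.13735, so 1 + r/4 = 1.13735^(1/4).
r/4 = 0.032698, so r = 0.130794 = 13.079%.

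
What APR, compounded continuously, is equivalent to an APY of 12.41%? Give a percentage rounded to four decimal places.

Continuous: nominal r satisfies e^r − 1 = 0.1241.
r = ln(1 + 0.1241) = ln(1.1241) = 0.116983 = 11.6983%.

11.6983%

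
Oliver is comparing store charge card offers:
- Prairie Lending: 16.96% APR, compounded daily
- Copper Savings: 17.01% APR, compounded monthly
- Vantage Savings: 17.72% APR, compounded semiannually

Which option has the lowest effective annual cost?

Prairie Lending: (1 + 0.1696/365)^365 − 1 = 18.478%
Copper Savings: (1 + 0.1701/12)^12 − 1 = 18.401%
Vantage Savings: (1 + 0.1772/2)^2 − 1 = 18.505%
The lowest effective annual rate is Copper Savings at 18.401%.

Copper Savings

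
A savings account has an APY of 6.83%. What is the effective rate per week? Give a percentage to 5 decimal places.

The per-week rate i satisfies (1 + i)^52 = 1 + 0.0683.
i = 1.0683^(1/52) − 1 = 0.0012714 = 0.12714%.

0.12714%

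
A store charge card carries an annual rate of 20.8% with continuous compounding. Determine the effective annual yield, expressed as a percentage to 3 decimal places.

With continuous compounding, EAR = e^0.208 − 1.
e^0.208 = 1.231213, so EAR = 0.231213 = 23.121%.

23.121%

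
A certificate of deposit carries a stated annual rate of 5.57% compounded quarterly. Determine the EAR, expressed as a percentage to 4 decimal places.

EAR = (1 + 0.0557/4)^4 − 1.
= 1.056874 − 1 = 5.6874%.

5.6874%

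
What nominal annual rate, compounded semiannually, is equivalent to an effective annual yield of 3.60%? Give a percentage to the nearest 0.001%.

3.568%

(1 + r/2)^2 − 1 = 0.0360, so 1 + r/2 = 1.0360^(1/2).
r/2 = 0.017841, so r = 0.035682 = 3.568%.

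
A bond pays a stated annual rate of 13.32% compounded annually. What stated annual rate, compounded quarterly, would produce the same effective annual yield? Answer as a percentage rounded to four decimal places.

Compounded annually, EAR = nominal = 0.133200.
Solve (1 + r/4)^4 = 1.133200: r/4 = 1.133200^(1/4) − 1 = 0.031755, so r = 0.127021 = 12.7021%.

12.7021%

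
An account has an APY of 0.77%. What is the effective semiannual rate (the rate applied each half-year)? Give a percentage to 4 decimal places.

0.3843%

The per-half-year rate i satisfies (1 + i)^2 = 1 + 0.0077.
i = 1.0077^(1/2) − 1 = 0.0038426 = 0.3843%.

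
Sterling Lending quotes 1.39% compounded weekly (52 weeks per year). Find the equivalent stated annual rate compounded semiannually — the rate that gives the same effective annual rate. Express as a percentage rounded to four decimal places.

EAR = (1 + 0.0139/52)^52 − 1 = 0.013995.
Solve (1 + r/2)^2 = 1.013995: r/2 = 1.013995^(1/2) − 1 = 0.006973, so r = 0.013947 = 1.3947%.

1.3947%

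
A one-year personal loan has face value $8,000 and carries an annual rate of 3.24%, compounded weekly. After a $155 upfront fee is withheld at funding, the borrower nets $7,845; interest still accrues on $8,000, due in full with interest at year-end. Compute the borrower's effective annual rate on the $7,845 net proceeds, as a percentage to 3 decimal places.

5.333%

Amount owed after one year: 8,000 × (1 + 0.0324/52)^52 = 8,000 × 1.032920 = $8,263.36.
Effective rate on net proceeds: 8,263.36 / 7,845 − 1 = 0.053328 = 5.333%.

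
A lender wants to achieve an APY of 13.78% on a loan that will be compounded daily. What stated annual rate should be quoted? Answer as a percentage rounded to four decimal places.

12.9119%

(1 + r/365)^365 − 1 = 0.1378, so 1 + r/365 = 1.1378^(1/365).
r/365 = 0.000354, so r = 0.129119 = 12.9119%.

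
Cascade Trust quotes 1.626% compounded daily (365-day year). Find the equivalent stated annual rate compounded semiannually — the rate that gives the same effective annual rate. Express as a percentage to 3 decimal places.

1.633%

EAR = (1 + 0.01626/365)^365 − 1 = 0.016393.
Solve (1 + r/2)^2 = 1.016393: r/2 = 1.016393^(1/2) − 1 = 0.008163, so r = 0.016326 = 1.633%.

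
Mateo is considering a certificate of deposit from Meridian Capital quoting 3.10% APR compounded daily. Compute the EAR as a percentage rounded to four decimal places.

3.1484%

EAR = (1 + 0.0310/365)^365 − 1.
= 1.031484 − 1 = 3.1484%.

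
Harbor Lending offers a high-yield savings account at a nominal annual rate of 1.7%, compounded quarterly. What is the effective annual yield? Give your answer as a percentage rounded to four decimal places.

1.7109%

EAR = (1 + 0.017/4)^4 − 1.
= 1.017109 − 1 = 1.7109%.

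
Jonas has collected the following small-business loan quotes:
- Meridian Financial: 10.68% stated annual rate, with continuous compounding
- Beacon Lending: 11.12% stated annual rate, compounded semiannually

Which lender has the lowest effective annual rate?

Meridian Financial: e^0.1068 − 1 = 11.271%
Beacon Lending: (1 + 0.1112/2)^2 − 1 = 11.429%
The lowest effective annual rate is Meridian Financial at 11.271%.

Meridian Financial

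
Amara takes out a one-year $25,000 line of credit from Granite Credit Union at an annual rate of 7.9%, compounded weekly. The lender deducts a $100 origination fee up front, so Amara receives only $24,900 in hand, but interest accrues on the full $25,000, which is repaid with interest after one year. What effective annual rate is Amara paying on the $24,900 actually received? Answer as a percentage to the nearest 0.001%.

8.649%

Amount owed after one year: 25,000 × (1 + 0.079/52)^52 = 25,000 × 1.082139 = $27,053.49.
Effective rate on net proceeds: 27,053.49 / 24,900 − 1 = 0.086485 = 8.649%.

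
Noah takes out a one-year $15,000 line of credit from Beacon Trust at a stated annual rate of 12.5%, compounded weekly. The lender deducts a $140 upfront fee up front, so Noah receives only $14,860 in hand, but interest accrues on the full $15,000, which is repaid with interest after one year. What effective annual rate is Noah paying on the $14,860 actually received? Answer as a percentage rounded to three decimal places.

Amount owed after one year: 15,000 × (1 + 0.125/52)^52 = 15,000 × 1.132978 = $16,994.68.
Effective rate on net proceeds: 16,994.68 / 14,860 − 1 = 0.143653 = 14.365%.

14.365%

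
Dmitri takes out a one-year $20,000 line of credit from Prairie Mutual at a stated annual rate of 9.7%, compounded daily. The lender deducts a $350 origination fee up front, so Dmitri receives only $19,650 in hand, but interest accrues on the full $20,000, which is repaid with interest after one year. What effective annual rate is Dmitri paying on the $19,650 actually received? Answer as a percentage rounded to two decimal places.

Amount owed after one year: 20,000 × (1 + 0.097/365)^365 = 20,000 × 1.101846 = $22,036.92.
Effective rate on net proceeds: 22,036.92 / 19,650 − 1 = 0.121472 = 12.15%.

12.15%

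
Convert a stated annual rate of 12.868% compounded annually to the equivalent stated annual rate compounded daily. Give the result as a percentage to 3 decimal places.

12.107%

Compounded annually, EAR = nominal = 0.128680.
Solve (1 + r/365)^365 = 1.128680: r/365 = 1.128680^(1/365) − 1 = 0.000332, so r = 0.121069 = 12.107%.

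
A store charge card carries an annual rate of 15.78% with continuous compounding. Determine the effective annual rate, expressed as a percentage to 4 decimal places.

17.0932%

With continuous compounding, EAR = e^0.1578 − 1.
e^0.1578 = 1.170932, so EAR = 0.170932 = 17.0932%.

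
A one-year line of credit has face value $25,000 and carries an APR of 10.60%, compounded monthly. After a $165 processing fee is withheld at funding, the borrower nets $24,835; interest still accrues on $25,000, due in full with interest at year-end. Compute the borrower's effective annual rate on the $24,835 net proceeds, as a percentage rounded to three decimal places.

11.869%

Amount owed after one year: 25,000 × (1 + 0.1060/12)^12 = 25,000 × 1.111305 = $27,782.61.
Effective rate on net proceeds: 27,782.61 / 24,835 − 1 = 0.118688 = 11.869%.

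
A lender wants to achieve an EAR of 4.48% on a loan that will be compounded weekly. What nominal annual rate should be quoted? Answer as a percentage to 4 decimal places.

(1 + r/52)^52 − 1 = 0.0448, so 1 + r/52 = 1.0448^(1/52).
r/52 = 0.000843, so r = 0.043844 = 4.3844%.

4.3844%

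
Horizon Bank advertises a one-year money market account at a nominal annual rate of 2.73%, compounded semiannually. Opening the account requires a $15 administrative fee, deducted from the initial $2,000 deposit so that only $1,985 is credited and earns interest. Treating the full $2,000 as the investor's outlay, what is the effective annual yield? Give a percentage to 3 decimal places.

Value after one year: 1,985 × (1 + 0.0273/2)^2 = 1,985 × 1.027486 = $2,039.56.
Effective yield on the $2,000 outlay: 2,039.56 / 2,000 − 1 = 0.019780 = 1.978%.

1.978%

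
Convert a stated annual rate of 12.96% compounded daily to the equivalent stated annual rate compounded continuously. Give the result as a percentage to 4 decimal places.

EAR = (1 + 0.1296/365)^365 − 1 = 0.138347.
Equivalent continuous rate: r = ln(1 + 0.138347) = 0.129577 = 12.9577%.

12.9577%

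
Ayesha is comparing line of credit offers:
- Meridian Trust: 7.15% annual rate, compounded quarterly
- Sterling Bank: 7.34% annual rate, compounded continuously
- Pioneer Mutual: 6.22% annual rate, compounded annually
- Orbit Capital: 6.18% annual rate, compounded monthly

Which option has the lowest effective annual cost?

Meridian Trust: (1 + 0.0715/4)^4 − 1 = 7.344%
Sterling Bank: e^0.0734 − 1 = 7.616%
Pioneer Mutual: compounded annually, EAR = 6.220%
Orbit Capital: (1 + 0.0618/12)^12 − 1 = 6.358%
The lowest effective annual rate is Pioneer Mutual at 6.220%.

Pioneer Mutual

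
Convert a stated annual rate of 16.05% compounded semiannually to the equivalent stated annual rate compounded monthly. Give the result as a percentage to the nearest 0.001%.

EAR = (1 + 0.1605/2)^2 − 1 = 0.166940.
Solve (1 + r/12)^12 = 1.166940: r/12 = 1.166940^(1/12) − 1 = 0.012949, so r = 0.155382 = 15.538%.

15.538%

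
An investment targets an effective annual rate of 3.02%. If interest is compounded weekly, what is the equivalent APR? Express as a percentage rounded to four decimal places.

(1 + r/52)^52 − 1 = 0.0302, so 1 + r/52 = 1.0302^(1/52).
r/52 = 0.000572, so r = 0.029761 = 2.9761%.

2.9761%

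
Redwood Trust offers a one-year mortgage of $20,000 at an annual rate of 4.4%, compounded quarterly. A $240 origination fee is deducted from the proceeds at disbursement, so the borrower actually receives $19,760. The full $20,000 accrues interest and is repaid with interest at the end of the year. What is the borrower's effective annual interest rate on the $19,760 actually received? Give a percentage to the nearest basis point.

Amount owed after one year: 20,000 × (1 + 0.044/4)^4 = 20,000 × 1.044731 = $20,894.63.
Effective rate on net proceeds: 20,894.63 / 19,760 − 1 = 0.057420 = 5.74%.

5.74%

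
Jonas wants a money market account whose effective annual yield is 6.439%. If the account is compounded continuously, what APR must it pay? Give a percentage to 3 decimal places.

6.240%

Continuous: nominal r satisfies e^r − 1 = 0.06439.
r = ln(1 + 0.06439) = ln(1.06439) = 0.062402 = 6.240%.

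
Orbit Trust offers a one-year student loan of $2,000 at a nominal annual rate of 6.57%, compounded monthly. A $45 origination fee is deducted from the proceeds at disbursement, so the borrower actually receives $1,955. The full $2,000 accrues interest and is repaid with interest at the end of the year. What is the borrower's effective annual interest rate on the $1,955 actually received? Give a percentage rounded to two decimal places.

Amount owed after one year: 2,000 × (1 + 0.0657/12)^12 = 2,000 × 1.067715 = $2,135.43.
Effective rate on net proceeds: 2,135.43 / 1,955 − 1 = 0.092292 = 9.23%.

9.23%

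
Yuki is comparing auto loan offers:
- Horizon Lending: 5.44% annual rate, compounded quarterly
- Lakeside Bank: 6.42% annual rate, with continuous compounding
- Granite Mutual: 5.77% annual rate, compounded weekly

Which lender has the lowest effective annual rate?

Horizon Lending

Horizon Lending: (1 + 0.0544/4)^4 − 1 = 5.552%
Lakeside Bank: e^0.0642 − 1 = 6.631%
Granite Mutual: (1 + 0.0577/52)^52 − 1 = 5.936%
The lowest effective annual rate is Horizon Lending at 5.552%.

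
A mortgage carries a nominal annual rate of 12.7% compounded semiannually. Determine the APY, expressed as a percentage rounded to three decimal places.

EAR = (1 + 0.127/2)^2 − 1.
= (1 + 0.063500)^2 − 1 = 1.131032 − 1 = 13.103%.

13.103%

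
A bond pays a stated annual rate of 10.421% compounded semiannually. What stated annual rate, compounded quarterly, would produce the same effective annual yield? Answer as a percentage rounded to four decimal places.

10.2887%

EAR = (1 + 0.10421/2)^2 − 1 = 0.106925.
Solve (1 + r/4)^4 = 1.106925: r/4 = 1.106925^(1/4) − 1 = 0.025722, so r = 0.102887 = 10.2887%.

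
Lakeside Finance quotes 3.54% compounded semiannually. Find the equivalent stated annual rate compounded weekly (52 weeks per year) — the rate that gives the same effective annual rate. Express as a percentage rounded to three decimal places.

EAR = (1 + 0.0354/2)^2 − 1 = 0.035713.
Solve (1 + r/52)^52 = 1.035713: r/52 = 1.035713^(1/52) − 1 = 0.000675, so r = 0.035102 = 3.510%.

3.510%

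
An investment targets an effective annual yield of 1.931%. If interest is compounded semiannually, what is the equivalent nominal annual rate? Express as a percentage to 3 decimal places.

(1 + r/2)^2 − 1 = 0.01931, so 1 + r/2 = 1.01931^(1/2).
r/2 = 0.009609, so r = 0.019218 = 1.922%.

1.922%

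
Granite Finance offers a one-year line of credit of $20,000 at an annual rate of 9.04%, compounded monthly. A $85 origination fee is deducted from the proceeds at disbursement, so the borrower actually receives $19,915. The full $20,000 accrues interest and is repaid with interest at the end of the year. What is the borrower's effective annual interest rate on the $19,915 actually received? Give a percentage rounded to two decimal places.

Amount owed after one year: 20,000 × (1 + 0.0904/12)^12 = 20,000 × 1.094241 = $21,884.82.
Effective rate on net proceeds: 21,884.82 / 19,915 − 1 = 0.098912 = 9.89%.

9.89%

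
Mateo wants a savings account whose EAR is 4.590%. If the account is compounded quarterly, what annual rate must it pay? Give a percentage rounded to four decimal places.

4.5130%

(1 + r/4)^4 − 1 = 0.04590, so 1 + r/4 = 1.04590^(1/4).
r/4 = 0.011283, so r = 0.045130 = 4.5130%.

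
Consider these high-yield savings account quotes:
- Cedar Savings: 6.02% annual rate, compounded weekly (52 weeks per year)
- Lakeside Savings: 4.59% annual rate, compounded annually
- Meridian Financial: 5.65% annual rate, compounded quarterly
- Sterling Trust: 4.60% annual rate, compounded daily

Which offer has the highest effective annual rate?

Cedar Savings: (1 + 0.0602/52)^52 − 1 = 6.201%
Lakeside Savings: compounded annually, EAR = 4.590%
Meridian Financial: (1 + 0.0565/4)^4 − 1 = 5.771%
Sterling Trust: (1 + 0.0460/365)^365 − 1 = 4.707%
The highest effective annual rate is Cedar Savings at 6.201%.

Cedar Savings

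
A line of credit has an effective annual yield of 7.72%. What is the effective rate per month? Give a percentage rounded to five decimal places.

0.62163%

The per-month rate i satisfies (1 + i)^12 = 1 + 0.0772.
i = 1.0772^(1/12) − 1 = 0.0062163 = 0.62163%.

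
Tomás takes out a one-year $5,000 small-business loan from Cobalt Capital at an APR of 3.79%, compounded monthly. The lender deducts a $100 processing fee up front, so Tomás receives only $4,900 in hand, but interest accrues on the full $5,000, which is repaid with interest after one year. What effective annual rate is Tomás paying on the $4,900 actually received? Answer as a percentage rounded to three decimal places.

Amount owed after one year: 5,000 × (1 + 0.0379/12)^12 = 5,000 × 1.038565 = $5,192.83.
Effective rate on net proceeds: 5,192.83 / 4,900 − 1 = 0.059761 = 5.976%.

5.976%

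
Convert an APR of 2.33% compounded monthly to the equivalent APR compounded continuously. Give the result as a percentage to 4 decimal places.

EAR = (1 + 0.0233/12)^12 − 1 = 0.023550.
Equivalent continuous rate: r = ln(1 + 0.023550) = 0.023277 = 2.3277%.

2.3277%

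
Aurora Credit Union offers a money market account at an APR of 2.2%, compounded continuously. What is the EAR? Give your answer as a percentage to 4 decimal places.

With continuous compounding, EAR = e^0.022 − 1.
e^0.022 = 1.022244, so EAR = 0.022244 = 2.2244%.

2.2244%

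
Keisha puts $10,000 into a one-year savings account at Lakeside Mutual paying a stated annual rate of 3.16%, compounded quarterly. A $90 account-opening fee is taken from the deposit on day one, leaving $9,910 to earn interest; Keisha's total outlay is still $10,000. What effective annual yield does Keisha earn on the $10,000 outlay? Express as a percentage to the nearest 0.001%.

2.269%

Value after one year: 9,910 × (1 + 0.0316/4)^4 = 9,910 × 1.031976 = $10,226.89.
Effective yield on the $10,000 outlay: 10,226.89 / 10,000 − 1 = 0.022689 = 2.269%.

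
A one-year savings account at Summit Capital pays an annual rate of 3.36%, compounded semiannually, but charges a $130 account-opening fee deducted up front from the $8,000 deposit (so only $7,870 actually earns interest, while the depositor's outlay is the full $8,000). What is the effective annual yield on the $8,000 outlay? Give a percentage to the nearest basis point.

1.71%

Value after one year: 7,870 × (1 + 0.0336/2)^2 = 7,870 × 1.033882 = $8,136.65.
Effective yield on the $8,000 outlay: 8,136.65 / 8,000 − 1 = 0.017082 = 1.71%.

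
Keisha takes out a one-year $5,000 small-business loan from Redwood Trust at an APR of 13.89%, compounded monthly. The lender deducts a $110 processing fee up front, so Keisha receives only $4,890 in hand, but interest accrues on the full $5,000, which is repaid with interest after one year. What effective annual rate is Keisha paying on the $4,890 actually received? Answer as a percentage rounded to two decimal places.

Amount owed after one year: 5,000 × (1 + 0.1389/12)^12 = 5,000 × 1.148093 = $5,740.46.
Effective rate on net proceeds: 5,740.46 / 4,890 − 1 = 0.173919 = 17.39%.

17.39%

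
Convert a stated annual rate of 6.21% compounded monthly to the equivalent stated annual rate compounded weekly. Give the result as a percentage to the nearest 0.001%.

6.198%

EAR = (1 + 0.0621/12)^12 − 1 = 0.063898.
Solve (1 + r/52)^52 = 1.063898: r/52 = 1.063898^(1/52) − 1 = 0.001192, so r = 0.061977 = 6.198%.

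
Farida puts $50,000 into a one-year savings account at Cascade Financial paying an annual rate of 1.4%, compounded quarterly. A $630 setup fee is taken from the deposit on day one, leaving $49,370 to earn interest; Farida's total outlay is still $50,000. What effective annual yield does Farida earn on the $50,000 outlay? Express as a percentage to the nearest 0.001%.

0.130%

Value after one year: 49,370 × (1 + 0.014/4)^4 = 49,370 × 1.014074 = $50,064.82.
Effective yield on the $50,000 outlay: 50,064.82 / 50,000 − 1 = 0.001296 = 0.130%.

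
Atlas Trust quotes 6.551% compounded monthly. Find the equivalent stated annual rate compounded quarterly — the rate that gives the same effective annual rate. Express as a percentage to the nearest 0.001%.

EAR = (1 + 0.06551/12)^12 − 1 = 0.067513.
Solve (1 + r/4)^4 = 1.067513: r/4 = 1.067513^(1/4) − 1 = 0.016467, so r = 0.065868 = 6.587%.

6.587%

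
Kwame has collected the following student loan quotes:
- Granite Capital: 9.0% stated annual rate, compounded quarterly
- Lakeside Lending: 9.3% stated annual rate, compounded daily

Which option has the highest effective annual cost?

Granite Capital: (1 + 0.090/4)^4 − 1 = 9.308%
Lakeside Lending: (1 + 0.093/365)^365 − 1 = 9.745%
The highest effective annual rate is Lakeside Lending at 9.745%.

Lakeside Lending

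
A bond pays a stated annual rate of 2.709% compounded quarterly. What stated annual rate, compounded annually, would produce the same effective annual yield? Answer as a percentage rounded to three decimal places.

EAR = (1 + 0.02709/4)^4 − 1 = 0.027366.
Compounded annually, the equivalent nominal rate is the EAR itself: 2.737%.

2.737%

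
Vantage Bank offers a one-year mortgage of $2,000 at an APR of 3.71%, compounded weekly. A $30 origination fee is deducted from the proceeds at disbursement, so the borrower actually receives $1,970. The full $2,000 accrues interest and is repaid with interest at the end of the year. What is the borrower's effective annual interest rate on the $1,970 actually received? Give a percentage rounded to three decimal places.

Amount owed after one year: 2,000 × (1 + 0.0371/52)^52 = 2,000 × 1.037783 = $2,075.57.
Effective rate on net proceeds: 2,075.57 / 1,970 − 1 = 0.053587 = 5.359%.

5.359%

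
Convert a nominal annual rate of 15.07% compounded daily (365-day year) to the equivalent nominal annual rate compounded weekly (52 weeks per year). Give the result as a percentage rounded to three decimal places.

15.089%

EAR = (1 + 0.1507/365)^365 − 1 = 0.162612.
Solve (1 + r/52)^52 = 1.162612: r/52 = 1.162612^(1/52) − 1 = 0.002902, so r = 0.150887 = 15.089%.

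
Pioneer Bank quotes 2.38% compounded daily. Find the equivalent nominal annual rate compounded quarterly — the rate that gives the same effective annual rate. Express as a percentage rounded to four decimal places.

EAR = (1 + 0.0238/365)^365 − 1 = 0.024085.
Solve (1 + r/4)^4 = 1.024085: r/4 = 1.024085^(1/4) − 1 = 0.005968, so r = 0.023870 = 2.3870%.

2.3870%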